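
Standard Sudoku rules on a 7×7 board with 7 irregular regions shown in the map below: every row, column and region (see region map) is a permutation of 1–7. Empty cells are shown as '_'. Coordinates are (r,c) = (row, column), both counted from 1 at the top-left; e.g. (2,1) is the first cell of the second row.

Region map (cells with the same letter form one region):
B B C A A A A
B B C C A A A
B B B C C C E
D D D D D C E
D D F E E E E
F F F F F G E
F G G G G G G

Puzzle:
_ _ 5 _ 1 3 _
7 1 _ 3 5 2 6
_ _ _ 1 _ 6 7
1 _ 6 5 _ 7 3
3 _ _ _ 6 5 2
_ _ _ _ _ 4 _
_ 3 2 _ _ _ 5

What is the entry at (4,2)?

(1,7) = 4 (sole candidate).
(2,3) = 4 (sole candidate).
(3,3) = 3 (sole candidate).
(3,5) = 2 (sole candidate).
(4,5) = 4 (sole candidate).
(5,2) = 7 (sole candidate).
(5,3) = 1 (sole candidate).
(5,4) = 4 (sole candidate).
(6,3) = 7 (sole candidate).
(6,5) = 3 (sole candidate).
(6,7) = 1 (sole candidate).
(7,5) = 7 (sole candidate).
(7,6) = 1 (sole candidate).
(1,4) = 7 (sole candidate).
(4,2) = 2: row 4 has {1,3,4,5,6,7}; col 2 has {1,3,7}; region has {1,3,4,5,6,7} → only 2 remains.

2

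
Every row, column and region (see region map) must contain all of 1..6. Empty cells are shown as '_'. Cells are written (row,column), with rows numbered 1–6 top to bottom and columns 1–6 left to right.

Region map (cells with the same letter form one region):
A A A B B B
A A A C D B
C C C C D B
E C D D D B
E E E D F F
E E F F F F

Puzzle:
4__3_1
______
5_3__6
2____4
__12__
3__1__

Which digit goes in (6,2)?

5

(3,4) = 4: row 3 has {3,5,6}; col 4 has {1,2,3}; region has {3,5} → only 4 remains.
(3,5) = 1: row 3 has {3,4,5,6}; col 5 has {}; region has {2} → only 1 remains.
(5,1) = 6: row 5 has {1,2}; col 1 has {2,3,4,5}; region has {1,2,3} → only 6 remains.
(2,1) = 1: row 2 has {}; col 1 has {2,3,4,5,6}; region has {4} → only 1 remains.
(2,4) = 6: row 2 has {1}; col 4 has {1,2,3,4}; region has {3,4,5} → only 6 remains.
(3,2) = 2: row 3 has {1,3,4,5,6}; col 2 has {}; region has {3,4,5,6} → only 2 remains.
(4,2) = 1: row 4 has {2,4}; col 2 has {2}; region has {2,3,4,5,6} → only 1 remains.
(4,4) = 5: row 4 has {1,2,4}; col 4 has {1,2,3,4,6}; region has {1,2} → only 5 remains.
(4,3) = 6: row 4 has {1,2,4,5}; col 3 has {1,3}; region has {1,2,5} → only 6 remains.
(4,5) = 3: row 4 has {1,2,4,5,6}; col 5 has {1}; region has {1,2,5,6} → only 3 remains.
(2,5) = 4: row 2 has {1,6}; col 5 has {1,3}; region has {1,2,3,5,6} → only 4 remains.
(5,5) = 5: row 5 has {1,2,6}; col 5 has {1,3,4}; region has {1} → only 5 remains.
(5,6) = 3: row 5 has {1,2,5,6}; col 6 has {1,4,6}; region has {1,5} → only 3 remains.
(6,6) = 2: row 6 has {1,3}; col 6 has {1,3,4,6}; region has {1,3,5} → only 2 remains.
(1,5) = 2: row 1 has {1,3,4}; col 5 has {1,3,4,5}; region has {1,3,4,6} → only 2 remains.
(2,6) = 5: row 2 has {1,4,6}; col 6 has {1,2,3,4,6}; region has {1,2,3,4,6} → only 5 remains.
(5,2) = 4: row 5 has {1,2,3,5,6}; col 2 has {1,2}; region has {1,2,3,6} → only 4 remains.
(6,2) = 5: row 6 has {1,2,3}; col 2 has {1,2,4}; region has {1,2,3,4,6} → only 5 remains.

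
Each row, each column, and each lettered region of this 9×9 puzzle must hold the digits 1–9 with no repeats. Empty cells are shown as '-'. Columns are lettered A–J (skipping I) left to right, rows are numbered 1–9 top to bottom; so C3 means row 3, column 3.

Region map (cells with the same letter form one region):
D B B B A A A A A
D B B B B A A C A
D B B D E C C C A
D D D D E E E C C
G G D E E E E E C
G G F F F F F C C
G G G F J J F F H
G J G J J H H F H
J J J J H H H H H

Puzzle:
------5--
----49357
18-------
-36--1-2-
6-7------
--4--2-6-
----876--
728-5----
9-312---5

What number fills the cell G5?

D1 = 3: in row 1, 3 can only go here (every other open cell in that row sees a 3).
B1 = 7: in row 1, 7 can only go here (every other open cell in that row sees a 7).
C1 = 9: in row 1, 9 can only go here (every other open cell in that row sees a 9).
A2 = 8: in row 2, 8 can only go here (every other open cell in that row sees an 8).
D6 = 7: in column 4, 7 can only go here (every other open cell in that column sees a 7).
D5 = 8: in column 4, 8 can only go here (every other open cell in that column sees an 8).
J4 = 8: in row 4, 8 can only go here (every other open cell in that row sees an 8).
G5 = 2: in row 5, 2 can only go here (every other open cell in that row sees a 2).

2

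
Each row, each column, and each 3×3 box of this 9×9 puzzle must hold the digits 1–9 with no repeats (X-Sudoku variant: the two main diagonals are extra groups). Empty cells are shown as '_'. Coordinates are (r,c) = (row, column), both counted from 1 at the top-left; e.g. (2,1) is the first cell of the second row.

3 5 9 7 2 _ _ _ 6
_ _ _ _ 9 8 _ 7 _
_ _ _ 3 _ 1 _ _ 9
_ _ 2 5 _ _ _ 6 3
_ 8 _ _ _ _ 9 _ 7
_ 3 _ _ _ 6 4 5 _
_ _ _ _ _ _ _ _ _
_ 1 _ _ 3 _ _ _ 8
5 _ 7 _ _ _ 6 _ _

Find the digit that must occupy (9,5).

(1,6) = 4 (sole candidate).
(2,4) = 6 (sole candidate).
(3,5) = 5 (sole candidate).
(4,6) = 9 (sole candidate).
(5,5) = 4 (sole candidate).
(6,3) = 1 (sole candidate).
(6,9) = 2 (sole candidate).
(9,6) = 2 (sole candidate).
(9,9) = 1 (sole candidate).
(2,2) = 2 (sole candidate).
(2,3) = 4 (sole candidate).
(2,9) = 5 (sole candidate).
(3,3) = 8 (sole candidate).
(3,7) = 2 (sole candidate).
(3,8) = 4 (sole candidate).
(5,1) = 6 (sole candidate).
(5,3) = 5 (sole candidate).
(5,6) = 3 (sole candidate).
(5,8) = 1 (sole candidate).
(6,4) = 8 (sole candidate).
(6,5) = 7 (sole candidate).
(7,3) = 3 (sole candidate).
(7,7) = 7 (sole candidate).
(7,9) = 4 (sole candidate).
(8,3) = 6 (sole candidate).
(8,7) = 5 (sole candidate).
(8,8) = 9 (sole candidate).
(9,5) = 8: row 9 has {1,2,5,6,7}; col 5 has {2,3,4,5,7,9}; box has {2,3} → only 8 remains.

8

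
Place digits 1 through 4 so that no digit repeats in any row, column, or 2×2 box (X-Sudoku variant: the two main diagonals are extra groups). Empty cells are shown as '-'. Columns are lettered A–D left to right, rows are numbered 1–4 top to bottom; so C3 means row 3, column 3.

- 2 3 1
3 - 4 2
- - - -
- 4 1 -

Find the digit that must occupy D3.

4

A1 = 4: row 1 has {1,2,3}; col 1 has {3}; box has {2,3}; main diagonal has {} → only 4 remains.
B2 = 1: row 2 has {2,3,4}; col 2 has {2,4}; box has {2,3,4}; main diagonal has {4} → only 1 remains.
B3 = 3: row 3 has {}; col 2 has {1,2,4}; box has {4}; anti-diagonal has {1,4} → only 3 remains.
C3 = 2: row 3 has {3}; col 3 has {1,3,4}; box has {1}; main diagonal has {1,4} → only 2 remains.
D3 = 4: row 3 has {2,3}; col 4 has {1,2}; box has {1,2} → only 4 remains.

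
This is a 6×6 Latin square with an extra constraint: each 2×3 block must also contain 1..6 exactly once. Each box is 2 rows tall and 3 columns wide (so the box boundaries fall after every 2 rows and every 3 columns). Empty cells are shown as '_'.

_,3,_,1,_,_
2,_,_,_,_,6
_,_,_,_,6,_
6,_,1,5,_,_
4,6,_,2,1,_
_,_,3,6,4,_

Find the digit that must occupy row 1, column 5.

row 1, column 1 = 5: row 1 has {1,3}; col 1 has {2,4,6}; box has {2,3} → only 5 remains.
row 1, column 5 = 2: row 1 has {1,3,5}; col 5 has {1,4,6}; box has {1,6} → only 2 remains.

2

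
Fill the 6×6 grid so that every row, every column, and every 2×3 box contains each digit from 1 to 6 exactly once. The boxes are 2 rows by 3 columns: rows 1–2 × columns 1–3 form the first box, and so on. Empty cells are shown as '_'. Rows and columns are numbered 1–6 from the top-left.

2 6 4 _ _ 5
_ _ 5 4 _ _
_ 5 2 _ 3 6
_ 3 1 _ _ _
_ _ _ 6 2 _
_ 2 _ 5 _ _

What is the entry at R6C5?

4

R1C5 = 1: row 1 has {2,4,5,6}; col 5 has {2,3}; box has {4,5} → only 1 remains.
R2C2 = 1: row 2 has {4,5}; col 2 has {2,3,5,6}; box has {2,4,5,6} → only 1 remains.
R2C5 = 6: row 2 has {1,4,5}; col 5 has {1,2,3}; box has {1,4,5} → only 6 remains.
R3C1 = 4: row 3 has {2,3,5,6}; col 1 has {2}; box has {1,2,3,5} → only 4 remains.
R3C4 = 1: row 3 has {2,3,4,5,6}; col 4 has {4,5,6}; box has {3,6} → only 1 remains.
R4C1 = 6: row 4 has {1,3}; col 1 has {2,4}; box has {1,2,3,4,5} → only 6 remains.
R4C4 = 2: row 4 has {1,3,6}; col 4 has {1,4,5,6}; box has {1,3,6} → only 2 remains.
R4C6 = 4: row 4 has {1,2,3,6}; col 6 has {5,6}; box has {1,2,3,6} → only 4 remains.
R5C2 = 4: row 5 has {2,6}; col 2 has {1,2,3,5,6}; box has {2} → only 4 remains.
R5C3 = 3: row 5 has {2,4,6}; col 3 has {1,2,4,5}; box has {2,4} → only 3 remains.
R5C6 = 1: row 5 has {2,3,4,6}; col 6 has {4,5,6}; box has {2,5,6} → only 1 remains.
R6C1 = 1: row 6 has {2,5}; col 1 has {2,4,6}; box has {2,3,4} → only 1 remains.
R6C3 = 6: row 6 has {1,2,5}; col 3 has {1,2,3,4,5}; box has {1,2,3,4} → only 6 remains.
R6C5 = 4: row 6 has {1,2,5,6}; col 5 has {1,2,3,6}; box has {1,2,5,6} → only 4 remains.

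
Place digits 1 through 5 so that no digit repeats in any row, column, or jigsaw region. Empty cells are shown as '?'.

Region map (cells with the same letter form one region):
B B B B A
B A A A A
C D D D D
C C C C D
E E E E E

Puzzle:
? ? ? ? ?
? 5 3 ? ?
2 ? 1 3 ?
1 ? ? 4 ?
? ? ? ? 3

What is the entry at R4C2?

3

R2C1 = 4: row 2 has {3,5}; col 1 has {1,2}; region has {} → only 4 remains.
R3C2 = 4: row 3 has {1,2,3}; col 2 has {5}; region has {1,3} → only 4 remains.
R3C5 = 5: row 3 has {1,2,3,4}; col 5 has {3}; region has {1,3,4} → only 5 remains.
R4C2 = 3: row 4 has {1,4}; col 2 has {4,5}; region has {1,2,4} → only 3 remains.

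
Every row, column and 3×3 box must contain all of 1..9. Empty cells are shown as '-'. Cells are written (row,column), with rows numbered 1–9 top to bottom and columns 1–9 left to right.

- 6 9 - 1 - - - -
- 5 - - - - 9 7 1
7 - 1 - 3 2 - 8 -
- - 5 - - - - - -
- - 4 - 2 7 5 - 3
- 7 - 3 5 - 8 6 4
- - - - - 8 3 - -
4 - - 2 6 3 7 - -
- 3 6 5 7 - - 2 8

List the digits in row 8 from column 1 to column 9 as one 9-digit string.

418263759

(3,2) = 4 (sole candidate).
(3,7) = 6 (sole candidate).
(3,9) = 5 (sole candidate).
(6,3) = 2 (sole candidate).
(7,3) = 7 (sole candidate).
(8,3) = 8: row 8 has {2,3,4,6,7}; col 3 has {1,2,4,5,6,7,9}; box has {3,4,6,7} → only 8 remains.
(8,9) = 9: row 8 has {2,3,4,6,7,8}; col 9 has {1,3,4,5,8}; box has {2,3,7,8} → only 9 remains.
(1,9) = 2 (sole candidate).
(2,3) = 3 (sole candidate).
(3,4) = 9 (sole candidate).
(4,9) = 7 (sole candidate).
(7,9) = 6 (sole candidate).
(8,2) = 1: row 8 has {2,3,4,6,7,8,9}; col 2 has {3,4,5,6,7}; box has {3,4,6,7,8} → only 1 remains.
(8,8) = 5: row 8 has {1,2,3,4,6,7,8,9}; col 8 has {2,6,7,8}; box has {2,3,6,7,8,9} → only 5 remains.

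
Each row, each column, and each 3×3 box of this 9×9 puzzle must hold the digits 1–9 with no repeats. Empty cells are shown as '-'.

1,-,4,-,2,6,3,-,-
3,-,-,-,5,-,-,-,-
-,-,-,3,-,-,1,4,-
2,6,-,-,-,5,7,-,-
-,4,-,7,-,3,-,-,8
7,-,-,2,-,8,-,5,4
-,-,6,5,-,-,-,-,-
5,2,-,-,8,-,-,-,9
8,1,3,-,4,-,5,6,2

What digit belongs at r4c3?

8

r5c1 = 9: row 5 has {3,4,7,8}; col 1 has {1,2,3,5,7,8}; box has {2,4,6,7} → only 9 remains.
r6c2 = 3: row 6 has {2,4,5,7,8}; col 2 has {1,2,4,6}; box has {2,4,6,7,9} → only 3 remains.
r6c3 = 1: row 6 has {2,3,4,5,7,8}; col 3 has {3,4,6}; box has {2,3,4,6,7,9} → only 1 remains.
r7c1 = 4: row 7 has {5,6}; col 1 has {1,2,3,5,7,8,9}; box has {1,2,3,5,6,8} → only 4 remains.
r7c7 = 8: row 7 has {4,5,6}; col 7 has {1,3,5,7}; box has {2,5,6,9} → only 8 remains.
r8c3 = 7: row 8 has {2,5,8,9}; col 3 has {1,3,4,6}; box has {1,2,3,4,5,6,8} → only 7 remains.
r8c6 = 1: row 8 has {2,5,7,8,9}; col 6 has {3,5,6,8}; box has {4,5,8} → only 1 remains.
r8c7 = 4: row 8 has {1,2,5,7,8,9}; col 7 has {1,3,5,7,8}; box has {2,5,6,8,9} → only 4 remains.
r8c8 = 3: row 8 has {1,2,4,5,7,8,9}; col 8 has {4,5,6}; box has {2,4,5,6,8,9} → only 3 remains.
r9c4 = 9: row 9 has {1,2,3,4,5,6,8}; col 4 has {2,3,5,7}; box has {1,4,5,8} → only 9 remains.
r9c6 = 7: row 9 has {1,2,3,4,5,6,8,9}; col 6 has {1,3,5,6,8}; box has {1,4,5,8,9} → only 7 remains.
r1c4 = 8: row 1 has {1,2,3,4,6}; col 4 has {2,3,5,7,9}; box has {2,3,5,6} → only 8 remains.
r3c1 = 6: row 3 has {1,3,4}; col 1 has {1,2,3,4,5,7,8,9}; box has {1,3,4} → only 6 remains.
r3c6 = 9: row 3 has {1,3,4,6}; col 6 has {1,3,5,6,7,8}; box has {2,3,5,6,8} → only 9 remains.
r4c3 = 8: row 4 has {2,5,6,7}; col 3 has {1,3,4,6,7}; box has {1,2,3,4,6,7,9} → only 8 remains.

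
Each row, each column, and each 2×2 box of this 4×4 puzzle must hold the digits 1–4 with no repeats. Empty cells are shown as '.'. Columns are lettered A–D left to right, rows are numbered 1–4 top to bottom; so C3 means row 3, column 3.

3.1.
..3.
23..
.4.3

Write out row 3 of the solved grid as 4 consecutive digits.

2341

B1 = 2: row 1 has {1,3}; col 2 has {3,4}; box has {3} → only 2 remains.
D1 = 4: row 1 has {1,2,3}; col 4 has {3}; box has {1,3} → only 4 remains.
B2 = 1: row 2 has {3}; col 2 has {2,3,4}; box has {2,3} → only 1 remains.
D2 = 2: row 2 has {1,3}; col 4 has {3,4}; box has {1,3,4} → only 2 remains.
C3 = 4: row 3 has {2,3}; col 3 has {1,3}; box has {3} → only 4 remains.
D3 = 1: row 3 has {2,3,4}; col 4 has {2,3,4}; box has {3,4} → only 1 remains.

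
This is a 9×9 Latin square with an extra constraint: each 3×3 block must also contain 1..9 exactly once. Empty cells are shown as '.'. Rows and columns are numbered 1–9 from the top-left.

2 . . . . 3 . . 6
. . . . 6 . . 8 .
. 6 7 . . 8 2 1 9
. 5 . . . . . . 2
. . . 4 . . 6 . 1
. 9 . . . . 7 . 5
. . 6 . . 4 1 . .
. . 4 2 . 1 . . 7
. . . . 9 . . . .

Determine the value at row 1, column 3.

5

row 3, column 4 = 5 (sole candidate).
row 3, column 5 = 4 (sole candidate).
row 3, column 1 = 3 (sole candidate).
row 2, column 6 = 2 (hidden single in row 2).
row 6, column 6 = 6 (sole candidate).
row 2, column 4 = 7 (hidden single in row 2).
row 1, column 5 = 1 (sole candidate).
row 1, column 4 = 9 (sole candidate).
row 1, column 8 = 7 (hidden single in row 1).
row 4, column 1 = 6 (hidden single in row 4).
row 8, column 8 = 6 (hidden single in row 8).
row 9, column 4 = 6 (hidden single in row 9).
row 2, column 3 = 9 (hidden single in column 3).
row 6, column 1 = 4 (hidden single in box 4).
row 6, column 8 = 3 (sole candidate).
row 5, column 8 = 9 (sole candidate).
row 4, column 8 = 4 (sole candidate).
row 4, column 7 = 8 (sole candidate).
row 4, column 6 = 9 (hidden single in row 4).
row 4, column 5 = 7 (hidden single in row 4).
row 5, column 6 = 5 (sole candidate).
row 9, column 6 = 7 (sole candidate).
row 7, column 1 = 9 (hidden single in row 7).
row 7, column 2 = 7 (hidden single in row 7).
row 5, column 1 = 7 (hidden single in row 5).
row 7, column 8 = 2 (hidden single in row 7).
row 9, column 8 = 5 (sole candidate).
row 7, column 5 = 5 (hidden single in row 7).
row 8, column 7 = 9 (hidden single in row 8).
row 8, column 1 = 5 (hidden single in row 8).
row 2, column 1 = 1 (sole candidate).
row 2, column 2 = 4 (sole candidate).
row 2, column 9 = 3 (sole candidate).
row 7, column 9 = 8 (sole candidate).
row 9, column 1 = 8 (sole candidate).
row 9, column 9 = 4 (sole candidate).
row 1, column 2 = 8 (sole candidate).
row 1, column 3 = 5: row 1 has {1,2,3,6,7,8,9}; col 3 has {4,6,7,9}; box has {1,2,3,4,6,7,8,9} → only 5 remains.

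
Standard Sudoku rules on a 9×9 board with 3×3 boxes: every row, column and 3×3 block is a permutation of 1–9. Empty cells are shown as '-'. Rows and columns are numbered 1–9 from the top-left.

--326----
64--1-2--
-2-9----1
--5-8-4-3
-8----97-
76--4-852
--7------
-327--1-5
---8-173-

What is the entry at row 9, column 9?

9

row 1, column 7 = 5 (sole candidate).
row 3, column 3 = 8 (sole candidate).
row 5, column 9 = 6 (sole candidate).
row 7, column 7 = 6 (sole candidate).
row 8, column 5 = 9 (sole candidate).
row 2, column 3 = 9 (sole candidate).
row 2, column 8 = 8 (sole candidate).
row 2, column 9 = 7 (sole candidate).
row 3, column 1 = 5 (sole candidate).
row 3, column 7 = 3 (sole candidate).
row 4, column 8 = 1 (sole candidate).
row 6, column 3 = 1 (sole candidate).
row 6, column 4 = 3 (sole candidate).
row 6, column 6 = 9 (sole candidate).
row 8, column 8 = 4 (sole candidate).
row 9, column 9 = 9: row 9 has {1,3,7,8}; col 9 has {1,2,3,5,6,7}; box has {1,3,4,5,6,7} → only 9 remains.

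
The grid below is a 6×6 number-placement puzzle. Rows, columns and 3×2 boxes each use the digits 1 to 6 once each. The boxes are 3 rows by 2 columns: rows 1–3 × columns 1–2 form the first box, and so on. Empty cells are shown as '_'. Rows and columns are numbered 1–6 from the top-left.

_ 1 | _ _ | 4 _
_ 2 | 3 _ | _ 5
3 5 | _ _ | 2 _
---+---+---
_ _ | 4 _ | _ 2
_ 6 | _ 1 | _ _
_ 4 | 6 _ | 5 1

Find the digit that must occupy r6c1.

r1c1 = 6: row 1 has {1,4}; col 1 has {3}; box has {1,2,3,5} → only 6 remains.
r1c6 = 3: row 1 has {1,4,6}; col 6 has {1,2,5}; box has {2,4,5} → only 3 remains.
r2c1 = 4: row 2 has {2,3,5}; col 1 has {3,6}; box has {1,2,3,5,6} → only 4 remains.
r2c4 = 6: row 2 has {2,3,4,5}; col 4 has {1}; box has {3} → only 6 remains.
r2c5 = 1: row 2 has {2,3,4,5,6}; col 5 has {2,4,5}; box has {2,3,4,5} → only 1 remains.
r3c3 = 1: row 3 has {2,3,5}; col 3 has {3,4,6}; box has {3,6} → only 1 remains.
r3c4 = 4: row 3 has {1,2,3,5}; col 4 has {1,6}; box has {1,3,6} → only 4 remains.
r3c6 = 6: row 3 has {1,2,3,4,5}; col 6 has {1,2,3,5}; box has {1,2,3,4,5} → only 6 remains.
r4c2 = 3: row 4 has {2,4}; col 2 has {1,2,4,5,6}; box has {4,6} → only 3 remains.
r4c4 = 5: row 4 has {2,3,4}; col 4 has {1,4,6}; box has {1,4,6} → only 5 remains.
r4c5 = 6: row 4 has {2,3,4,5}; col 5 has {1,2,4,5}; box has {1,2,5} → only 6 remains.
r5c3 = 2: row 5 has {1,6}; col 3 has {1,3,4,6}; box has {1,4,5,6} → only 2 remains.
r5c5 = 3: row 5 has {1,2,6}; col 5 has {1,2,4,5,6}; box has {1,2,5,6} → only 3 remains.
r5c6 = 4: row 5 has {1,2,3,6}; col 6 has {1,2,3,5,6}; box has {1,2,3,5,6} → only 4 remains.
r6c1 = 2: row 6 has {1,4,5,6}; col 1 has {3,4,6}; box has {3,4,6} → only 2 remains.

2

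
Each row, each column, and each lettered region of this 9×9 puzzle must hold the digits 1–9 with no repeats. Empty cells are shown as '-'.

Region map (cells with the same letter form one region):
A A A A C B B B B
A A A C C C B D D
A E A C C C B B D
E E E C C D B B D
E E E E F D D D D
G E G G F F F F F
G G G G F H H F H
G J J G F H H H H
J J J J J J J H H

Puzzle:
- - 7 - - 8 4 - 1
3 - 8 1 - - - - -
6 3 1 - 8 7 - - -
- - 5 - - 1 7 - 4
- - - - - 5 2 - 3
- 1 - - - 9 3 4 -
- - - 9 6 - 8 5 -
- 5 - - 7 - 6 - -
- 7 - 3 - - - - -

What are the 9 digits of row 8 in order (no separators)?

459873612

r3c9 = 9: row 3 has {1,3,6,7,8}; col 9 has {1,3,4}; region has {1,2,3,4,5} → only 9 remains.
r5c5 = 1: row 5 has {2,3,5}; col 5 has {6,7,8}; region has {3,4,5,6,7,9} → only 1 remains.
r6c5 = 2: row 6 has {1,3,4,9}; col 5 has {1,6,7,8}; region has {1,3,4,5,6,7,9} → only 2 remains.
r6c9 = 8: row 6 has {1,2,3,4,9}; col 9 has {1,3,4,9}; region has {1,2,3,4,5,6,7,9} → only 8 remains.
r8c9 = 2: row 8 has {5,6,7}; col 9 has {1,3,4,8,9}; region has {6,8} → only 2 remains.
r9c9 = 5: row 9 has {3,7}; col 9 has {1,2,3,4,8,9}; region has {2,6,8} → only 5 remains.
r3c7 = 5: row 3 has {1,3,6,7,8,9}; col 7 has {2,3,4,6,7,8}; region has {1,4,7,8} → only 5 remains.
r3c8 = 2: row 3 has {1,3,5,6,7,8,9}; col 8 has {4,5}; region has {1,4,5,7,8} → only 2 remains.
r6c3 = 6: row 6 has {1,2,3,4,8,9}; col 3 has {1,5,7,8}; region has {9} → only 6 remains.
r7c9 = 7: row 7 has {5,6,8,9}; col 9 has {1,2,3,4,5,8,9}; region has {2,5,6,8} → only 7 remains.
r2c7 = 9: row 2 has {1,3,8}; col 7 has {2,3,4,5,6,7,8}; region has {1,2,4,5,7,8} → only 9 remains.
r2c9 = 6: row 2 has {1,3,8,9}; col 9 has {1,2,3,4,5,7,8,9}; region has {1,2,3,4,5,9} → only 6 remains.
r3c4 = 4: row 3 has {1,2,3,5,6,7,8,9}; col 4 has {1,3,9}; region has {1,7,8} → only 4 remains.
r8c4 = 8: row 8 has {2,5,6,7}; col 4 has {1,3,4,9}; region has {6,9} → only 8 remains.
r9c7 = 1: row 9 has {3,5,7}; col 7 has {2,3,4,5,6,7,8,9}; region has {3,5,7} → only 1 remains.
r9c8 = 9: row 9 has {1,3,5,7}; col 8 has {2,4,5}; region has {2,5,6,7,8} → only 9 remains.
r2c5 = 5: row 2 has {1,3,6,8,9}; col 5 has {1,2,6,7,8}; region has {1,4,7,8} → only 5 remains.
r2c6 = 2: row 2 has {1,3,5,6,8,9}; col 6 has {1,5,7,8,9}; region has {1,4,5,7,8} → only 2 remains.
r2c8 = 7: row 2 has {1,2,3,5,6,8,9}; col 8 has {2,4,5,9}; region has {1,2,3,4,5,6,9} → only 7 remains.
r4c4 = 6: row 4 has {1,4,5,7}; col 4 has {1,3,4,8,9}; region has {1,2,4,5,7,8} → only 6 remains.
r4c8 = 3: row 4 has {1,4,5,6,7}; col 8 has {2,4,5,7,9}; region has {1,2,4,5,7,8,9} → only 3 remains.
r5c4 = 7: row 5 has {1,2,3,5}; col 4 has {1,3,4,6,8,9}; region has {1,3,5} → only 7 remains.
r5c8 = 8: row 5 has {1,2,3,5,7}; col 8 has {2,3,4,5,7,9}; region has {1,2,3,4,5,6,7,9} → only 8 remains.
r6c4 = 5: row 6 has {1,2,3,4,6,8,9}; col 4 has {1,3,4,6,7,8,9}; region has {6,8,9} → only 5 remains.
r8c8 = 1: row 8 has {2,5,6,7,8}; col 8 has {2,3,4,5,7,8,9}; region has {2,5,6,7,8,9} → only 1 remains.
r9c5 = 4: row 9 has {1,3,5,7,9}; col 5 has {1,2,5,6,7,8}; region has {1,3,5,7} → only 4 remains.
r9c6 = 6: row 9 has {1,3,4,5,7,9}; col 6 has {1,2,5,7,8,9}; region has {1,3,4,5,7} → only 6 remains.
r1c4 = 2: row 1 has {1,4,7,8}; col 4 has {1,3,4,5,6,7,8,9}; region has {1,3,6,7,8} → only 2 remains.
r1c8 = 6: row 1 has {1,2,4,7,8}; col 8 has {1,2,3,4,5,7,8,9}; region has {1,2,3,4,5,7,8,9} → only 6 remains.
r2c2 = 4: row 2 has {1,2,3,5,6,7,8,9}; col 2 has {1,3,5,7}; region has {1,2,3,6,7,8} → only 4 remains.
r4c5 = 9: row 4 has {1,3,4,5,6,7}; col 5 has {1,2,4,5,6,7,8}; region has {1,2,4,5,6,7,8} → only 9 remains.
r6c1 = 7: row 6 has {1,2,3,4,5,6,8,9}; col 1 has {3,6}; region has {5,6,8,9} → only 7 remains.
r7c2 = 2: row 7 has {5,6,7,8,9}; col 2 has {1,3,4,5,7}; region has {5,6,7,8,9} → only 2 remains.
r8c1 = 4: row 8 has {1,2,5,6,7,8}; col 1 has {3,6,7}; region has {2,5,6,7,8,9} → only 4 remains.
r8c3 = 9: row 8 has {1,2,4,5,6,7,8}; col 3 has {1,5,6,7,8}; region has {1,3,4,5,6,7} → only 9 remains.
r8c6 = 3: row 8 has {1,2,4,5,6,7,8,9}; col 6 has {1,2,5,6,7,8,9}; region has {1,2,5,6,7,8,9} → only 3 remains.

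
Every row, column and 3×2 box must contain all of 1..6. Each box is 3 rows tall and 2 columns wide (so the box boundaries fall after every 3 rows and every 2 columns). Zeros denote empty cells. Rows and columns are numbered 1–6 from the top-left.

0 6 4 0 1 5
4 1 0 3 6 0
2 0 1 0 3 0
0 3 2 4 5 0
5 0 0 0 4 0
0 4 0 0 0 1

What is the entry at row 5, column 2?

2

row 1, column 1 = 3: row 1 has {1,4,5,6}; col 1 has {2,4,5}; box has {1,2,4,6} → only 3 remains.
row 1, column 4 = 2: row 1 has {1,3,4,5,6}; col 4 has {3,4}; box has {1,3,4} → only 2 remains.
row 2, column 3 = 5: row 2 has {1,3,4,6}; col 3 has {1,2,4}; box has {1,2,3,4} → only 5 remains.
row 2, column 6 = 2: row 2 has {1,3,4,5,6}; col 6 has {1,5}; box has {1,3,5,6} → only 2 remains.
row 3, column 2 = 5: row 3 has {1,2,3}; col 2 has {1,3,4,6}; box has {1,2,3,4,6} → only 5 remains.
row 3, column 4 = 6: row 3 has {1,2,3,5}; col 4 has {2,3,4}; box has {1,2,3,4,5} → only 6 remains.
row 3, column 6 = 4: row 3 has {1,2,3,5,6}; col 6 has {1,2,5}; box has {1,2,3,5,6} → only 4 remains.
row 4, column 6 = 6: row 4 has {2,3,4,5}; col 6 has {1,2,4,5}; box has {1,4,5} → only 6 remains.
row 5, column 2 = 2: row 5 has {4,5}; col 2 has {1,3,4,5,6}; box has {3,4,5} → only 2 remains.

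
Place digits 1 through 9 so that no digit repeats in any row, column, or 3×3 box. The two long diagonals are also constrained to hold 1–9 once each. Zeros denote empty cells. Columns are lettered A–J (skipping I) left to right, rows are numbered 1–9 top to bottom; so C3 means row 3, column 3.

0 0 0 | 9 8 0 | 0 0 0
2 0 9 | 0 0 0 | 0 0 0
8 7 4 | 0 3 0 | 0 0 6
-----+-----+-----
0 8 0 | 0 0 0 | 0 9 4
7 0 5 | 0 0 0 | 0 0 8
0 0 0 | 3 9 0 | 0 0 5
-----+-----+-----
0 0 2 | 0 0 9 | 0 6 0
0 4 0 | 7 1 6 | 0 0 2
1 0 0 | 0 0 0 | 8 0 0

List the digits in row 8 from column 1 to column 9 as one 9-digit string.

948716532

J1 = 7 (sole candidate).
F4 = 5 (sole candidate).
E5 = 6 (sole candidate).
H2 = 8 (sole candidate).
G3 = 9 (sole candidate).
D2 = 6 (hidden single in row 2).
B5 = 9 (hidden single in row 5).
A6 = 4 (hidden single in row 6).
F6 = 8 (hidden single in row 6).
G7 = 7 (hidden single in row 7).
D7 = 8 (hidden single in row 7).
E4 = 7 (hidden single in row 4).
F2 = 7 (hidden single in row 2).
H6 = 7 (hidden single in row 6).
J7 = 1 (hidden single in row 7).
E7 = 4 (hidden single in row 7).
E2 = 5 (sole candidate).
J2 = 3 (sole candidate).
E9 = 2 (sole candidate).
F9 = 3 (sole candidate).
J9 = 9 (sole candidate).
B2 = 1 (sole candidate).
G2 = 4 (sole candidate).
D4 = 2 (sole candidate).
D9 = 5 (sole candidate).
H9 = 4 (sole candidate).
D3 = 1 (sole candidate).
F3 = 2 (sole candidate).
H3 = 5 (sole candidate).
D5 = 4 (sole candidate).
F5 = 1 (sole candidate).
H8 = 3: row 8 has {1,2,4,6,7}; col 8 has {4,5,6,7,8,9}; box has {1,2,4,6,7,8,9}; main diagonal has {1,2,4,6,7,8,9} → only 3 remains.
B9 = 6 (sole candidate).
C9 = 7 (sole candidate).
A1 = 5 (sole candidate).
B1 = 3 (sole candidate).
C1 = 6 (sole candidate).
F1 = 4 (sole candidate).
H5 = 2 (sole candidate).
B6 = 2 (sole candidate).
C6 = 1 (sole candidate).
G6 = 6 (sole candidate).
A7 = 3 (sole candidate).
B7 = 5 (sole candidate).
A8 = 9: row 8 has {1,2,3,4,6,7}; col 1 has {1,2,3,4,5,7,8}; box has {1,2,3,4,5,6,7} → only 9 remains.
C8 = 8: row 8 has {1,2,3,4,6,7,9}; col 3 has {1,2,4,5,6,7,9}; box has {1,2,3,4,5,6,7,9} → only 8 remains.
G8 = 5: row 8 has {1,2,3,4,6,7,8,9}; col 7 has {4,6,7,8,9}; box has {1,2,3,4,6,7,8,9} → only 5 remains.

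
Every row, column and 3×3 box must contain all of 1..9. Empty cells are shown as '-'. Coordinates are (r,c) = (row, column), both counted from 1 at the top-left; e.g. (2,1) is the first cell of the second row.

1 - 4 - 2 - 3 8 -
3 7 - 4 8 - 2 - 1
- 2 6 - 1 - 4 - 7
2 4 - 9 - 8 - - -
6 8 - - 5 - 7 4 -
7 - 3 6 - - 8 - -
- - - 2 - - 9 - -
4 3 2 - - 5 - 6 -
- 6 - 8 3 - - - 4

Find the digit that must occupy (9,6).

1

(4,5) = 7 (sole candidate).
(6,5) = 4 (sole candidate).
(7,5) = 6 (sole candidate).
(8,5) = 9 (sole candidate).
(8,7) = 1 (sole candidate).
(8,9) = 8 (sole candidate).
(9,7) = 5 (sole candidate).
(4,7) = 6 (sole candidate).
(7,9) = 3 (sole candidate).
(8,4) = 7 (sole candidate).
(9,1) = 9 (sole candidate).
(9,6) = 1: row 9 has {3,4,5,6,8,9}; col 6 has {5,8}; box has {2,3,5,6,7,8,9} → only 1 remains.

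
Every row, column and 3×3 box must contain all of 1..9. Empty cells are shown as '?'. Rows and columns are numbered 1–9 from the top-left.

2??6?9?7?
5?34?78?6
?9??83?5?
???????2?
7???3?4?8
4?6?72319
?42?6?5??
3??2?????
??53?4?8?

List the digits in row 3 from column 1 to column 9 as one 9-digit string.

r1c7 = 1: row 1 has {2,6,7,9}; col 7 has {3,4,5,8}; box has {5,6,7,8} → only 1 remains.
r2c2 = 1: row 2 has {3,4,5,6,7,8}; col 2 has {4,9}; box has {2,3,5,9} → only 1 remains.
r2c5 = 2: row 2 has {1,3,4,5,6,7,8}; col 5 has {3,6,7,8}; box has {3,4,6,7,8,9} → only 2 remains.
r2c8 = 9: row 2 has {1,2,3,4,5,6,7,8}; col 8 has {1,2,5,7,8}; box has {1,5,6,7,8} → only 9 remains.
r3c1 = 6: row 3 has {3,5,8,9}; col 1 has {2,3,4,5,7}; box has {1,2,3,5,9} → only 6 remains.
r3c4 = 1: row 3 has {3,5,6,8,9}; col 4 has {2,3,4,6}; box has {2,3,4,6,7,8,9} → only 1 remains.
r3c7 = 2: row 3 has {1,3,5,6,8,9}; col 7 has {1,3,4,5,8}; box has {1,5,6,7,8,9} → only 2 remains.
r3c9 = 4: row 3 has {1,2,3,5,6,8,9}; col 9 has {6,8,9}; box has {1,2,5,6,7,8,9} → only 4 remains.
r5c8 = 6: row 5 has {3,4,7,8}; col 8 has {1,2,5,7,8,9}; box has {1,2,3,4,8,9} → only 6 remains.
r7c8 = 3: row 7 has {2,4,5,6}; col 8 has {1,2,5,6,7,8,9}; box has {5,8} → only 3 remains.
r8c8 = 4: row 8 has {2,3}; col 8 has {1,2,3,5,6,7,8,9}; box has {3,5,8} → only 4 remains.
r1c2 = 8: row 1 has {1,2,6,7,9}; col 2 has {1,4,9}; box has {1,2,3,5,6,9} → only 8 remains.
r1c3 = 4: row 1 has {1,2,6,7,8,9}; col 3 has {2,3,5,6}; box has {1,2,3,5,6,8,9} → only 4 remains.
r1c5 = 5: row 1 has {1,2,4,6,7,8,9}; col 5 has {2,3,6,7,8}; box has {1,2,3,4,6,7,8,9} → only 5 remains.
r1c9 = 3: row 1 has {1,2,4,5,6,7,8,9}; col 9 has {4,6,8,9}; box has {1,2,4,5,6,7,8,9} → only 3 remains.
r3c3 = 7: row 3 has {1,2,3,4,5,6,8,9}; col 3 has {2,3,4,5,6}; box has {1,2,3,4,5,6,8,9} → only 7 remains.

697183254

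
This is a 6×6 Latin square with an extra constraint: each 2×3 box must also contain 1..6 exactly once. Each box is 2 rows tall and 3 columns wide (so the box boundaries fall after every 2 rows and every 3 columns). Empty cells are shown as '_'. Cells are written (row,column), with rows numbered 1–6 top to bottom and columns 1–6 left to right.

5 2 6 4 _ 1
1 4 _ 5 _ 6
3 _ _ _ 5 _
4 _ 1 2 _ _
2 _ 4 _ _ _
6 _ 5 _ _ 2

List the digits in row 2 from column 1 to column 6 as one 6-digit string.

143526

(1,5) = 3: row 1 has {1,2,4,5,6}; col 5 has {5}; box has {1,4,5,6} → only 3 remains.
(2,3) = 3: row 2 has {1,4,5,6}; col 3 has {1,4,5,6}; box has {1,2,4,5,6} → only 3 remains.
(2,5) = 2: row 2 has {1,3,4,5,6}; col 5 has {3,5}; box has {1,3,4,5,6} → only 2 remains.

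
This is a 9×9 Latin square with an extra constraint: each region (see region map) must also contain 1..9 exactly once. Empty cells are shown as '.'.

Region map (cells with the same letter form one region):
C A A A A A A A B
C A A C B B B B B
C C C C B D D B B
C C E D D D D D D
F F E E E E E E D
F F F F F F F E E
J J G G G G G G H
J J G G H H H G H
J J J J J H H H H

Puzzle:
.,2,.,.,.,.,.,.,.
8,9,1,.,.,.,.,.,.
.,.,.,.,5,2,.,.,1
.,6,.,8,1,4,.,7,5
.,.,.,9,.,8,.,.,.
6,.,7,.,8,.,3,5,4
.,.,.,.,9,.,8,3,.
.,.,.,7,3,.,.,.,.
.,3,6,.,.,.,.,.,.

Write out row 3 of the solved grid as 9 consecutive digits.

R4C7 = 9: row 4 has {1,4,5,6,7,8}; col 7 has {3,8}; region has {1,2,4,5,7,8} → only 9 remains.
R6C2 = 1: row 6 has {3,4,5,6,7,8}; col 2 has {2,3,6,9}; region has {3,6,7,8} → only 1 remains.
R6C4 = 2: row 6 has {1,3,4,5,6,7,8}; col 4 has {7,8,9}; region has {1,3,6,7,8} → only 2 remains.
R6C6 = 9: row 6 has {1,2,3,4,5,6,7,8}; col 6 has {2,4,8}; region has {1,2,3,6,7,8} → only 9 remains.
R3C7 = 6: row 3 has {1,2,5}; col 7 has {3,8,9}; region has {1,2,4,5,7,8,9} → only 6 remains.
R5C9 = 3: row 5 has {8,9}; col 9 has {1,4,5}; region has {1,2,4,5,6,7,8,9} → only 3 remains.
R5C3 = 2: row 5 has {3,8,9}; col 3 has {1,6,7}; region has {4,5,8,9} → only 2 remains.
R4C3 = 3: row 4 has {1,4,5,6,7,8,9}; col 3 has {1,2,6,7}; region has {2,4,5,8,9} → only 3 remains.
R4C1 = 2: row 4 has {1,3,4,5,6,7,8,9}; col 1 has {6,8}; region has {6,8} → only 2 remains.
R1C1 = 1: in row 1, 1 can only go here (every other open cell in that row sees a 1).
R1C9 = 9: in row 1, 9 can only go here (every other open cell in that row sees a 9).
R2C4 = 5: in row 2, 5 can only go here (every other open cell in that row sees a 5).
R2C6 = 3: in row 2, 3 can only go here (every other open cell in that row sees a 3).
R1C4 = 3: in row 1, 3 can only go here (every other open cell in that row sees a 3).
R3C4 = 4: row 3 has {1,2,5,6}; col 4 has {2,3,5,7,8,9}; region has {1,2,5,6,8} → only 4 remains.
R3C8 = 8: row 3 has {1,2,4,5,6}; col 8 has {3,5,7}; region has {1,3,5,9} → only 8 remains.
R9C4 = 1: row 9 has {3,6}; col 4 has {2,3,4,5,7,8,9}; region has {3,6} → only 1 remains.
R3C2 = 7: row 3 has {1,2,4,5,6,8}; col 2 has {1,2,3,6,9}; region has {1,2,4,5,6,8} → only 7 remains.
R3C3 = 9: row 3 has {1,2,4,5,6,7,8}; col 3 has {1,2,3,6,7}; region has {1,2,4,5,6,7,8} → only 9 remains.
R7C4 = 6: row 7 has {3,8,9}; col 4 has {1,2,3,4,5,7,8,9}; region has {3,7,8,9} → only 6 remains.
R3C1 = 3: row 3 has {1,2,4,5,6,7,8,9}; col 1 has {1,2,6,8}; region has {1,2,4,5,6,7,8,9} → only 3 remains.

379452681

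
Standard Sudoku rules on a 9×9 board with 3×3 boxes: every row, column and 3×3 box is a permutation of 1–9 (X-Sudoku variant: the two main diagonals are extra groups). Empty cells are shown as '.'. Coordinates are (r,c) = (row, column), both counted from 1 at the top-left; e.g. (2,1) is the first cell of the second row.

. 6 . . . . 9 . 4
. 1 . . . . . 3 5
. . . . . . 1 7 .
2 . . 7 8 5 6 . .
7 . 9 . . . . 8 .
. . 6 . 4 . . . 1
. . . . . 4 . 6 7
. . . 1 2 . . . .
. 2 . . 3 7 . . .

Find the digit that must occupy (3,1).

(1,8) = 2 (sole candidate).
(2,7) = 8 (sole candidate).
(3,9) = 6 (sole candidate).
(5,5) = 6 (sole candidate).
(7,3) = 8 (sole candidate).
(9,1) = 9 (sole candidate).
(9,9) = 8 (sole candidate).
(2,1) = 4 (sole candidate).
(6,4) = 2 (sole candidate).
(8,2) = 7 (sole candidate).
(5,4) = 3 (sole candidate).
(5,6) = 1 (sole candidate).
(5,9) = 2 (sole candidate).
(6,6) = 9 (sole candidate).
(6,8) = 5 (sole candidate).
(8,8) = 4 (sole candidate).
(9,7) = 5 (sole candidate).
(9,8) = 1 (sole candidate).
(4,8) = 9 (sole candidate).
(4,9) = 3 (sole candidate).
(5,7) = 4 (sole candidate).
(6,7) = 7 (sole candidate).
(8,7) = 3 (sole candidate).
(8,9) = 9 (sole candidate).
(9,3) = 4 (sole candidate).
(9,4) = 6 (sole candidate).
(2,4) = 9 (sole candidate).
(2,5) = 7 (sole candidate).
(3,5) = 5 (sole candidate).
(4,2) = 4 (sole candidate).
(4,3) = 1 (sole candidate).
(5,2) = 5 (sole candidate).
(7,2) = 3 (sole candidate).
(7,4) = 5 (sole candidate).
(7,5) = 9 (sole candidate).
(7,7) = 2 (sole candidate).
(8,3) = 5 (sole candidate).
(8,6) = 8 (sole candidate).
(1,4) = 8 (sole candidate).
(1,5) = 1 (sole candidate).
(1,6) = 3 (sole candidate).
(2,3) = 2 (sole candidate).
(2,6) = 6 (sole candidate).
(3,3) = 3 (sole candidate).
(3,4) = 4 (sole candidate).
(3,6) = 2 (sole candidate).
(6,2) = 8 (sole candidate).
(7,1) = 1 (sole candidate).
(8,1) = 6 (sole candidate).
(1,1) = 5 (sole candidate).
(1,3) = 7 (sole candidate).
(3,1) = 8: row 3 has {1,2,3,4,5,6,7}; col 1 has {1,2,4,5,6,7,9}; box has {1,2,3,4,5,6,7} → only 8 remains.

8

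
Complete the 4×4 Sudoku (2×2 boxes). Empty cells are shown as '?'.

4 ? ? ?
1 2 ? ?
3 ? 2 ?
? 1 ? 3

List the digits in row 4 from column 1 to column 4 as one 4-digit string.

2143

row 1, column 2 = 3: row 1 has {4}; col 2 has {1,2}; box has {1,2,4} → only 3 remains.
row 1, column 3 = 1: row 1 has {3,4}; col 3 has {2}; box has {} → only 1 remains.
row 1, column 4 = 2: row 1 has {1,3,4}; col 4 has {3}; box has {1} → only 2 remains.
row 2, column 4 = 4: row 2 has {1,2}; col 4 has {2,3}; box has {1,2} → only 4 remains.
row 3, column 2 = 4: row 3 has {2,3}; col 2 has {1,2,3}; box has {1,3} → only 4 remains.
row 3, column 4 = 1: row 3 has {2,3,4}; col 4 has {2,3,4}; box has {2,3} → only 1 remains.
row 4, column 1 = 2: row 4 has {1,3}; col 1 has {1,3,4}; box has {1,3,4} → only 2 remains.
row 4, column 3 = 4: row 4 has {1,2,3}; col 3 has {1,2}; box has {1,2,3} → only 4 remains.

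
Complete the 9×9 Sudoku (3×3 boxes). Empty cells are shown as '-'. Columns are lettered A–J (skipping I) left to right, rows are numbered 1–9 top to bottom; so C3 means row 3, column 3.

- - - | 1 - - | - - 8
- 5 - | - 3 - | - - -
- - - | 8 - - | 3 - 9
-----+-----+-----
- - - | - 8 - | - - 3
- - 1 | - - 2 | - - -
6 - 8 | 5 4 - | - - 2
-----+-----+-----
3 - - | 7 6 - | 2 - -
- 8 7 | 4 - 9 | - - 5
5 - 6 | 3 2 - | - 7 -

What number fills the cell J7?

E8 = 1: row 8 has {4,5,7,8,9}; col 5 has {2,3,4,6,8}; box has {2,3,4,6,7,9} → only 1 remains.
G8 = 6: row 8 has {1,4,5,7,8,9}; col 7 has {2,3}; box has {2,5,7} → only 6 remains.
H8 = 3: row 8 has {1,4,5,6,7,8,9}; col 8 has {7}; box has {2,5,6,7} → only 3 remains.
F9 = 8: row 9 has {2,3,5,6,7}; col 6 has {2,9}; box has {1,2,3,4,6,7,9} → only 8 remains.
F7 = 5: row 7 has {2,3,6,7}; col 6 has {2,8,9}; box has {1,2,3,4,6,7,8,9} → only 5 remains.
A8 = 2: row 8 has {1,3,4,5,6,7,8,9}; col 1 has {3,5,6}; box has {3,5,6,7,8} → only 2 remains.
A2 = 8: in row 2, 8 can only go here (every other open cell in that row sees an 8).
B5 = 3: in row 5, 3 can only go here (every other open cell in that row sees a 3).
C1 = 3: in row 1, 3 can only go here (every other open cell in that row sees a 3).
F6 = 3: in row 6, 3 can only go here (every other open cell in that row sees a 3).
H7 = 8: in row 7, 8 can only go here (every other open cell in that row sees an 8).
G5 = 8: in row 5, 8 can only go here (every other open cell in that row sees an 8).
H5 = 5: in row 5, 5 can only go here (every other open cell in that row sees a 5).
E3 = 5: in row 3, 5 can only go here (every other open cell in that row sees a 5).
G1 = 5: in row 1, 5 can only go here (every other open cell in that row sees a 5).
C4 = 5: in row 4, 5 can only go here (every other open cell in that row sees a 5).
B4 = 2: in row 4, 2 can only go here (every other open cell in that row sees a 2).
H1 = 2: in row 1, 2 can only go here (every other open cell in that row sees a 2).
C3 = 2: in row 3, 2 can only go here (every other open cell in that row sees a 2).
D2 = 2: in row 2, 2 can only go here (every other open cell in that row sees a 2).
C2 = 9: in row 2, 9 can only go here (every other open cell in that row sees a 9).
C7 = 4: row 7 has {2,3,5,6,7,8}; col 3 has {1,2,3,5,6,7,8,9}; box has {2,3,5,6,7,8} → only 4 remains.
J7 = 1: row 7 has {2,3,4,5,6,7,8}; col 9 has {2,3,5,8,9}; box has {2,3,5,6,7,8} → only 1 remains.

1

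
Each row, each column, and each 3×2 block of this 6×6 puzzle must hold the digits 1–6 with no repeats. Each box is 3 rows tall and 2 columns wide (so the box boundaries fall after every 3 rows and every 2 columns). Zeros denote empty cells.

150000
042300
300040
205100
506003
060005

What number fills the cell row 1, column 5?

3

row 1, column 3 = 4 (sole candidate).
row 1, column 4 = 6 (sole candidate).
row 1, column 6 = 2 (sole candidate).
row 2, column 1 = 6 (sole candidate).
row 2, column 6 = 1 (sole candidate).
row 3, column 2 = 2 (sole candidate).
row 3, column 3 = 1 (sole candidate).
row 3, column 4 = 5 (sole candidate).
row 3, column 6 = 6 (sole candidate).
row 4, column 2 = 3 (sole candidate).
row 4, column 5 = 6 (sole candidate).
row 4, column 6 = 4 (sole candidate).
row 5, column 2 = 1 (sole candidate).
row 5, column 5 = 2 (sole candidate).
row 6, column 1 = 4 (sole candidate).
row 6, column 3 = 3 (sole candidate).
row 6, column 4 = 2 (sole candidate).
row 6, column 5 = 1 (sole candidate).
row 1, column 5 = 3: row 1 has {1,2,4,5,6}; col 5 has {1,2,4,6}; box has {1,2,4,6} → only 3 remains.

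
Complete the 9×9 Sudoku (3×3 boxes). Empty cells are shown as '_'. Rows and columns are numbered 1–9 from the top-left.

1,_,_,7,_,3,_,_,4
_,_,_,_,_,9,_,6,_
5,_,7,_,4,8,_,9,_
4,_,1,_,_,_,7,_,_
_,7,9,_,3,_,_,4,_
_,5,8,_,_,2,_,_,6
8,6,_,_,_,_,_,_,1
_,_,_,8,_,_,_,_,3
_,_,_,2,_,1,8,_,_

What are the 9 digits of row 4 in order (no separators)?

R3C9 = 2 (sole candidate).
R6C1 = 3 (sole candidate).
R6C8 = 1 (sole candidate).
R1C7 = 5 (sole candidate).
R1C8 = 8 (sole candidate).
R2C1 = 2 (sole candidate).
R2C9 = 7 (sole candidate).
R3C2 = 3 (sole candidate).
R3C7 = 1 (sole candidate).
R4C2 = 2: row 4 has {1,4,7}; col 2 has {3,5,6,7}; box has {1,3,4,5,7,8,9} → only 2 remains.
R5C1 = 6 (sole candidate).
R5C6 = 5 (sole candidate).
R5C7 = 2 (sole candidate).
R5C9 = 8 (sole candidate).
R6C7 = 9 (sole candidate).
R7C7 = 4 (sole candidate).
R8C7 = 6 (sole candidate).
R1C2 = 9 (sole candidate).
R1C3 = 6 (sole candidate).
R1C5 = 2 (sole candidate).
R2C3 = 4 (sole candidate).
R2C7 = 3 (sole candidate).
R3C4 = 6 (sole candidate).
R4C4 = 9: row 4 has {1,2,4,7}; col 4 has {2,6,7,8}; box has {2,3,5} → only 9 remains.
R4C6 = 6: row 4 has {1,2,4,7,9}; col 6 has {1,2,3,5,8,9}; box has {2,3,5,9} → only 6 remains.
R4C9 = 5: row 4 has {1,2,4,6,7,9}; col 9 has {1,2,3,4,6,7,8}; box has {1,2,4,6,7,8,9} → only 5 remains.
R5C4 = 1 (sole candidate).
R6C4 = 4 (sole candidate).
R6C5 = 7 (sole candidate).
R7C6 = 7 (sole candidate).
R8C6 = 4 (sole candidate).
R9C2 = 4 (sole candidate).
R9C9 = 9 (sole candidate).
R2C2 = 8 (sole candidate).
R2C4 = 5 (sole candidate).
R2C5 = 1 (sole candidate).
R4C5 = 8: row 4 has {1,2,4,5,6,7,9}; col 5 has {1,2,3,4,7}; box has {1,2,3,4,5,6,7,9} → only 8 remains.
R4C8 = 3: row 4 has {1,2,4,5,6,7,8,9}; col 8 has {1,4,6,8,9}; box has {1,2,4,5,6,7,8,9} → only 3 remains.

421986735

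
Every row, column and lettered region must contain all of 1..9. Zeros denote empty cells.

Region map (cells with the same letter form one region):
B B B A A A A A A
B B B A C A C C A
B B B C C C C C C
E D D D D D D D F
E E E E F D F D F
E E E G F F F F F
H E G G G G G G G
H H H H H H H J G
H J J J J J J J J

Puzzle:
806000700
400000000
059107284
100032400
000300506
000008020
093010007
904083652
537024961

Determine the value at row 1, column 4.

row 2, column 7 = 3 (sole candidate).
row 2, column 8 = 9 (sole candidate).
row 3, column 1 = 3 (sole candidate).
row 3, column 5 = 6 (sole candidate).
row 4, column 8 = 7 (sole candidate).
row 4, column 9 = 9 (sole candidate).
row 5, column 8 = 1 (sole candidate).
row 6, column 3 = 5 (sole candidate).
row 6, column 7 = 1 (sole candidate).
row 6, column 9 = 3 (sole candidate).
row 7, column 1 = 2 (sole candidate).
row 7, column 7 = 8 (sole candidate).
row 7, column 8 = 4 (sole candidate).
row 8, column 4 = 7 (sole candidate).
row 9, column 4 = 8 (sole candidate).
row 1, column 8 = 3 (sole candidate).
row 1, column 9 = 5 (sole candidate).
row 2, column 5 = 5 (sole candidate).
row 2, column 9 = 8 (sole candidate).
row 4, column 3 = 8 (sole candidate).
row 5, column 1 = 7 (sole candidate).
row 5, column 3 = 2 (sole candidate).
row 5, column 5 = 4 (sole candidate).
row 5, column 6 = 9 (sole candidate).
row 6, column 1 = 6 (sole candidate).
row 6, column 2 = 4 (sole candidate).
row 6, column 4 = 9 (sole candidate).
row 6, column 5 = 7 (sole candidate).
row 8, column 2 = 1 (sole candidate).
row 1, column 2 = 2 (sole candidate).
row 1, column 4 = 4: row 1 has {2,3,5,6,7,8}; col 4 has {1,3,7,8,9}; region has {3,5,7,8} → only 4 remains.

4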